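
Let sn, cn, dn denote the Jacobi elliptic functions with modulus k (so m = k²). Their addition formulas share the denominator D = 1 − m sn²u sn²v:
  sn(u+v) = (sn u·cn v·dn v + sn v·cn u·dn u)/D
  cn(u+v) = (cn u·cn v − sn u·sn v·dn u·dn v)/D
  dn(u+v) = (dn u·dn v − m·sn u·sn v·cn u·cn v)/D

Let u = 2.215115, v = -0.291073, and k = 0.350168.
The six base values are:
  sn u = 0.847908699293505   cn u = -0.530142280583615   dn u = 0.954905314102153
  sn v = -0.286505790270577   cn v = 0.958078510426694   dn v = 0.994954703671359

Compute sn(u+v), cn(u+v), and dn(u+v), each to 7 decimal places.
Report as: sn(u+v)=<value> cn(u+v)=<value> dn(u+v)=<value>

sn(u+v)=0.9602526 cn(u+v)=-0.2791323 dn(u+v)=0.9417729

m = k² = 0.122617628224
D = 1 − m·sn²u·sn²v = 0.9927636777233004
sn(u+v) = (sn u·cn v·dn v + sn v·cn u·dn u)/D = 0.9533039448493291/0.9927636777233004 = 0.960252642437056
cn(u+v) = (cn u·cn v − sn u·sn v·dn u·dn v)/D = -0.2771124474674504/0.9927636777233004 = -0.2791323390305242
dn(u+v) = (dn u·dn v − m·sn u·sn v·cn u·cn v)/D = 0.9349578815432735/0.9927636777233004 = 0.9417728534220826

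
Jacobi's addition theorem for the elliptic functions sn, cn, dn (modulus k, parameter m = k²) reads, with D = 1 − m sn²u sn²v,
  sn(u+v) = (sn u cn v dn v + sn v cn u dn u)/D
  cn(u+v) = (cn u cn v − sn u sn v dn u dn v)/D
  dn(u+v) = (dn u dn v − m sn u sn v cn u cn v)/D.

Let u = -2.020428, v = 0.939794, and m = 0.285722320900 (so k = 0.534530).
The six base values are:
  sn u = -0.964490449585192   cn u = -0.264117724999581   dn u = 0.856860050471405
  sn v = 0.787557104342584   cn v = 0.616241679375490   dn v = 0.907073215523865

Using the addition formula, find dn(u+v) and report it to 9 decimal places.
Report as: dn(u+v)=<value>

dn(u+v)=0.888362195

m = k² = 0.2857223209
D = 1 − m·sn²u·sn²v = 0.8351442348366868
dn(u+v) = (dn u·dn v − m·sn u·sn v·cn u·cn v)/D = 0.7419105658136389/0.8351442348366868 = 0.8883621952544761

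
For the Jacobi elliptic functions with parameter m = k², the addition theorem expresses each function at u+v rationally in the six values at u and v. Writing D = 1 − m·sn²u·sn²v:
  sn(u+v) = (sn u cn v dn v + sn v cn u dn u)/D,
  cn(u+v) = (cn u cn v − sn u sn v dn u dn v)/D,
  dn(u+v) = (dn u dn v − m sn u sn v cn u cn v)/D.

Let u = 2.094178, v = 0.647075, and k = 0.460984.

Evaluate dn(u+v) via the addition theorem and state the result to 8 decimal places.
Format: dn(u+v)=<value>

dn(u+v)=0.96716683

sn u = 0.9277777559287606, cn u = -0.3731332678866804, dn u = 0.9039251430537344
sn v = 0.5958129781489289, cn v = 0.803123212881625, dn v = 0.9615413392644277
m = k² = 0.212506248256
D = 1 − m·sn²u·sn²v = 0.9350648970483706
dn(u+v) = (dn u·dn v − m·sn u·sn v·cn u·cn v)/D = 0.9043637517576493/0.9350648970483706 = 0.9671668293958712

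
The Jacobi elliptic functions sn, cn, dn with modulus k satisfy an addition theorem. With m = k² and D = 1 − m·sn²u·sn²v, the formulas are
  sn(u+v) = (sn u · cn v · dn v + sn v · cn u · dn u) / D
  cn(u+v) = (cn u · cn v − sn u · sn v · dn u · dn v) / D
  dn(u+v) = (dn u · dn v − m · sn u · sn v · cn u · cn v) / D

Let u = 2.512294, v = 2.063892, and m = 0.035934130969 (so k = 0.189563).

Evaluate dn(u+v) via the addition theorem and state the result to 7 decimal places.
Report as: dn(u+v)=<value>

sn u = 0.6103814144019462, cn u = -0.7921076498511295, dn u = 0.9932835363423973
sn v = 0.891282893605533, cn v = -0.4534476855891406, dn v = 0.9856238929284898
m = k² = 0.035934130969
D = 1 − m·sn²u·sn²v = 0.9893649168145272
dn(u+v) = (dn u·dn v − m·sn u·sn v·cn u·cn v)/D = 0.9719823966948654/0.9893649168145272 = 0.9824306281491883

dn(u+v)=0.9824306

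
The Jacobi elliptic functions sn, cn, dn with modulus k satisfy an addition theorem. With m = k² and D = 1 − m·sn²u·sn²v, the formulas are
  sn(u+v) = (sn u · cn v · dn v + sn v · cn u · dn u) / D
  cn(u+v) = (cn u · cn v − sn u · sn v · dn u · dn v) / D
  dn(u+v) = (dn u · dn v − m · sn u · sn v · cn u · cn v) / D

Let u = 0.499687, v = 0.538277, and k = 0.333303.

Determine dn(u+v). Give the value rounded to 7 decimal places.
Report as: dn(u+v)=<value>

dn(u+v)=0.9587536

sn u = 0.4772230795212213, cn u = 0.8787821871045646, dn u = 0.9872689366522545
sn v = 0.5103188317636193, cn v = 0.8599852847272532, dn v = 0.9854283944445043
m = k² = 0.111090889809
D = 1 − m·sn²u·sn²v = 0.9934112274882015
dn(u+v) = (dn u·dn v − m·sn u·sn v·cn u·cn v)/D = 0.9524365894677034/0.9934112274882015 = 0.9587535988252309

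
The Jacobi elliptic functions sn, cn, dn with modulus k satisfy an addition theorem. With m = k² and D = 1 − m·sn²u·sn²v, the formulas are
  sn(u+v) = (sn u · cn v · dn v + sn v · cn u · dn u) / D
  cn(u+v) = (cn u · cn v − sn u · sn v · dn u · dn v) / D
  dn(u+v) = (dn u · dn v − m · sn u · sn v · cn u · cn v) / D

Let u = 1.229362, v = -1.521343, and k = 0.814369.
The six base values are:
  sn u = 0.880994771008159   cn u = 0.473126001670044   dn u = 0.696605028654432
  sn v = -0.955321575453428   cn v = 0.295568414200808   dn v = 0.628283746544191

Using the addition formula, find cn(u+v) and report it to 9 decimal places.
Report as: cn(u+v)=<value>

cn(u+v)=0.958448594

m = k² = 0.663196868161
D = 1 − m·sn²u·sn²v = 0.5302267314964734
cn(u+v) = (cn u·cn v − sn u·sn v·dn u·dn v)/D = 0.5081950653027682/0.5302267314964734 = 0.9584485939976572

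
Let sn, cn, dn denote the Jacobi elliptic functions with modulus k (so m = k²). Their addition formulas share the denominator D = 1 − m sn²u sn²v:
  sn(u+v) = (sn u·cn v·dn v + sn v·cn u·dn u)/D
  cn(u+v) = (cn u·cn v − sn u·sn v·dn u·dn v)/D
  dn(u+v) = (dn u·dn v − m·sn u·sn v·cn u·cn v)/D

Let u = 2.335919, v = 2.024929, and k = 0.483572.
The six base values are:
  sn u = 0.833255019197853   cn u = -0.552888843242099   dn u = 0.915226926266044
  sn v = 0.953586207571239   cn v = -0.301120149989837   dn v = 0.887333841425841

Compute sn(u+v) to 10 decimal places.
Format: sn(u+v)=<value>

m = k² = 0.233841879184
D = 1 − m·sn²u·sn²v = 0.852362021202234
sn(u+v) = (sn u·cn v·dn v + sn v·cn u·dn u)/D = -0.7051733314776536/0.852362021202234 = -0.8273166963528306

sn(u+v)=-0.8273166964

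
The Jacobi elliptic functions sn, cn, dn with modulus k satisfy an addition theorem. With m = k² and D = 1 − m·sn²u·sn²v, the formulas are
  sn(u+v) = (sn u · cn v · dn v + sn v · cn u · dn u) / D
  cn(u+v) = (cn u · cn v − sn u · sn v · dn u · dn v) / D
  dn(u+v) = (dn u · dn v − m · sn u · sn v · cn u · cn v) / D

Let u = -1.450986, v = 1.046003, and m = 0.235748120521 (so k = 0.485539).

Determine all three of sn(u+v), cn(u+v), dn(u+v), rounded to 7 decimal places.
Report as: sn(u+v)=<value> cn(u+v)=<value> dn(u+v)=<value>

sn(u+v)=-0.3916845 cn(u+v)=0.9200996 dn(u+v)=0.9817496

sn u = -0.9802736786633842, cn u = 0.1976449213103037, dn u = 0.8794663323301675
sn v = 0.8468367573339922, cn v = 0.5318528992381721, dn v = 0.911557657241644
m = k² = 0.235748120521
D = 1 − m·sn²u·sn²v = 0.8375415433391715
sn(u+v) = (sn u·cn v·dn v + sn v·cn u·dn u)/D = -0.3280520699736774/0.8375415433391715 = -0.3916845350330631
cn(u+v) = (cn u·cn v − sn u·sn v·dn u·dn v)/D = 0.7706216167516628/0.8375415433391715 = 0.9200995734244926
dn(u+v) = (dn u·dn v − m·sn u·sn v·cn u·cn v)/D = 0.8222560779466943/0.8375415433391715 = 0.9817496033312736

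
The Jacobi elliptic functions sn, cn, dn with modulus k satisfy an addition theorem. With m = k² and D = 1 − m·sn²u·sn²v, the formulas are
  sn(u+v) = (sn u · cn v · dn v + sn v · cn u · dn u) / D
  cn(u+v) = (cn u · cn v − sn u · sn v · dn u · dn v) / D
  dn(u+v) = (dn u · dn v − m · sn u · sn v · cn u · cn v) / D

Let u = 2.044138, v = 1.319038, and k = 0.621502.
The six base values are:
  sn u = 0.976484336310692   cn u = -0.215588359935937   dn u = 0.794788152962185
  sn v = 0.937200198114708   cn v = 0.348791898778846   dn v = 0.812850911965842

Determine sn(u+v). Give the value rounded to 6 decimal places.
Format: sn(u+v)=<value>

m = k² = 0.386264736004
D = 1 − m·sn²u·sn²v = 0.6764954696044463
sn(u+v) = (sn u·cn v·dn v + sn v·cn u·dn u)/D = 0.1162622384312836/0.6764954696044463 = 0.1718595964866747

sn(u+v)=0.171860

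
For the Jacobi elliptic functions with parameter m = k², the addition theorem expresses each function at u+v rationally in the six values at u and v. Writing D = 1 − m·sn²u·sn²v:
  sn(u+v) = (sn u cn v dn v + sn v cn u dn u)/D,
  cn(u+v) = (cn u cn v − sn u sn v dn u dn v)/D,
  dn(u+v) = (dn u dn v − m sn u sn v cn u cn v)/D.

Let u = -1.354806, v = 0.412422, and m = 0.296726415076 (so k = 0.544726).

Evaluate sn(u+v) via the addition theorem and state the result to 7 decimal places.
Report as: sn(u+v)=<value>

sn u = -0.9549246813435654, cn u = 0.2968481985138027, dn u = 0.8540613422135989
sn v = 0.3977619051243043, cn v = 0.9174886739529181, dn v = 0.9762446254705334
m = k² = 0.296726415076
D = 1 − m·sn²u·sn²v = 0.9571904344315691
sn(u+v) = (sn u·cn v·dn v + sn v·cn u·dn u)/D = -0.7544765102212294/0.9571904344315691 = -0.7882198600002495

sn(u+v)=-0.7882199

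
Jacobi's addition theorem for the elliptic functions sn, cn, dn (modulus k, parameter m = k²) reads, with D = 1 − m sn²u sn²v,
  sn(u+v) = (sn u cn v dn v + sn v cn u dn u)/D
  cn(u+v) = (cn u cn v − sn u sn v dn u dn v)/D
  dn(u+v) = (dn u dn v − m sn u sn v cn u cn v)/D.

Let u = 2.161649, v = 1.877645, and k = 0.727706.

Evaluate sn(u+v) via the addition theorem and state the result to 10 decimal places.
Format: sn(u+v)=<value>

sn u = 0.9811340273151865, cn u = -0.1933287884519089, dn u = 0.7001690326520883
sn v = 0.9999987403644926, cn v = 0.001587220661466815, dn v = 0.6858901600535598
m = k² = 0.529556022436
D = 1 − m·sn²u·sn²v = 0.4902379585161232
sn(u+v) = (sn u·cn v·dn v + sn v·cn u·dn u)/D = -0.1342945398644011/0.4902379585161232 = -0.2739374573745586

sn(u+v)=-0.2739374574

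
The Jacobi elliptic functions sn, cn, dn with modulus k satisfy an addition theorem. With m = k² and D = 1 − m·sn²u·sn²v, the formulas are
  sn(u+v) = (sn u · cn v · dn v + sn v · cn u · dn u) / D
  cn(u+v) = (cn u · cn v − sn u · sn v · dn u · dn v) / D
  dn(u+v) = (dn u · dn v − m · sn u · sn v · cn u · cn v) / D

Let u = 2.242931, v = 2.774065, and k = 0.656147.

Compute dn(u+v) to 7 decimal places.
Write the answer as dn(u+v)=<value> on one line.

sn u = 0.9429498224834725, cn u = -0.3329348769329937, dn u = 0.7856165482794003
sn v = 0.7101420191348597, cn v = -0.7040584582682496, dn v = 0.8848070730607711
m = k² = 0.430528885609
D = 1 − m·sn²u·sn²v = 0.8069499659919081
dn(u+v) = (dn u·dn v − m·sn u·sn v·cn u·cn v)/D = 0.6275412704844232/0.8069499659919081 = 0.7776706077594854

dn(u+v)=0.7776706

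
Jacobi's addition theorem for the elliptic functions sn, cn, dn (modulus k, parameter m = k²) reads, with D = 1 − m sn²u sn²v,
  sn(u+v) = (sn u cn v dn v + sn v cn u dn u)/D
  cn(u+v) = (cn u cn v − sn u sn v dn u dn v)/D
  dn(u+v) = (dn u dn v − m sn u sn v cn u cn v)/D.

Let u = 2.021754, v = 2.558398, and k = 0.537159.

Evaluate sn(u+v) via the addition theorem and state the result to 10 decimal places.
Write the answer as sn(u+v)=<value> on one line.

sn(u+v)=-0.8947068886

sn u = 0.9646915470003229, cn u = -0.2633822680935902, dn u = 0.8552638641217924
sn v = 0.7380472328975703, cn v = -0.6747490511384507, dn v = 0.9180568705172431
m = k² = 0.288539791281
D = 1 − m·sn²u·sn²v = 0.8537314446252107
sn(u+v) = (sn u·cn v·dn v + sn v·cn u·dn u)/D = -0.7638394044867079/0.8537314446252107 = -0.8947068885602948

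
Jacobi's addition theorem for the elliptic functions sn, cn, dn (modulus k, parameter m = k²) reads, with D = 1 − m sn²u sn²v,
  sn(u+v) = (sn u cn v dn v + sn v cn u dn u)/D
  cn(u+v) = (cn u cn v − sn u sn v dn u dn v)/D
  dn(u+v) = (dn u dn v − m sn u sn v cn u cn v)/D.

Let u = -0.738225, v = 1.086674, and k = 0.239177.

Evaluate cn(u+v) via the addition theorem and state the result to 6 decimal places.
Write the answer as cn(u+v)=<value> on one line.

sn u = -0.6704308428464682, cn u = 0.7419720243783954, dn u = 0.9870599537450051
sn v = 0.880553733240754, cn v = 0.4739463291088677, dn v = 0.9775705529450104
m = k² = 0.057205637329
D = 1 − m·sn²u·sn²v = 0.9800630589390651
cn(u+v) = (cn u·cn v − sn u·sn v·dn u·dn v)/D = 0.921296247095767/0.9800630589390651 = 0.9400377237900241

cn(u+v)=0.940038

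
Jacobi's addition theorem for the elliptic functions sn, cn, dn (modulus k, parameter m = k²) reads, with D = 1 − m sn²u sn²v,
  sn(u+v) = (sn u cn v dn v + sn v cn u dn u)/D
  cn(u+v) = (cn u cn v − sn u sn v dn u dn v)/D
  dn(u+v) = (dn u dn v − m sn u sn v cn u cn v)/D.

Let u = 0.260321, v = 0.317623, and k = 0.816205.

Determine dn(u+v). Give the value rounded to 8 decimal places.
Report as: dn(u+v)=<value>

sn u = 0.2555269960709937, cn u = 0.9668019209118972, dn u = 0.9780090594531502
sn v = 0.3090053352555853, cn v = 0.9510603044936653, dn v = 0.9676720821401542
m = k² = 0.666190602025
D = 1 − m·sn²u·sn²v = 0.9958465973396388
dn(u+v) = (dn u·dn v − m·sn u·sn v·cn u·cn v)/D = 0.8980253214541938/0.9958465973396388 = 0.9017707384382592

dn(u+v)=0.90177074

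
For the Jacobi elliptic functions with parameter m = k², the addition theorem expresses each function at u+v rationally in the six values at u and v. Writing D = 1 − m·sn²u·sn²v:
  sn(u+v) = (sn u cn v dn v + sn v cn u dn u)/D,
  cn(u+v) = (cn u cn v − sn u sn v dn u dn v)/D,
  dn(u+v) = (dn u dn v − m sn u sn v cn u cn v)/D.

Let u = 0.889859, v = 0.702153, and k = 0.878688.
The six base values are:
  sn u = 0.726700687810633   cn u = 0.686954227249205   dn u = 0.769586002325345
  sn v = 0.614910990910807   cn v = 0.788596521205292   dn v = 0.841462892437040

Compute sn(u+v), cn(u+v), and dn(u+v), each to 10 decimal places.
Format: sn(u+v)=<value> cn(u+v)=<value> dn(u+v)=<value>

m = k² = 0.772092601344
D = 1 − m·sn²u·sn²v = 0.8458281638885349
sn(u+v) = (sn u·cn v·dn v + sn v·cn u·dn u)/D = 0.8073054113656031/0.8458281638885349 = 0.9544555807342349
cn(u+v) = (cn u·cn v − sn u·sn v·dn u·dn v)/D = 0.2523554152517129/0.8458281638885349 = 0.2983530532863279
dn(u+v) = (dn u·dn v − m·sn u·sn v·cn u·cn v)/D = 0.4606735130495403/0.8458281638885349 = 0.5446419647835809

sn(u+v)=0.9544555807 cn(u+v)=0.2983530533 dn(u+v)=0.5446419648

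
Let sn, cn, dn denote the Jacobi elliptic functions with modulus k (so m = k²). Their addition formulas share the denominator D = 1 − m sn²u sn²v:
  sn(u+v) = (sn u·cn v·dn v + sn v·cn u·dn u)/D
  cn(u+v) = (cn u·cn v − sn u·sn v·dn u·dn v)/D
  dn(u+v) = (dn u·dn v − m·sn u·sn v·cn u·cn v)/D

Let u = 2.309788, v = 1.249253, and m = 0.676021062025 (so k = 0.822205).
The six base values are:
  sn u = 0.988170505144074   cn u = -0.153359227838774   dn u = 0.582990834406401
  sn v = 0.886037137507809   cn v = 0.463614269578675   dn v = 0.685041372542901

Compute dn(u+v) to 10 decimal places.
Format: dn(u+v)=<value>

m = k² = 0.676021062025
D = 1 − m·sn²u·sn²v = 0.4817636742167114
dn(u+v) = (dn u·dn v − m·sn u·sn v·cn u·cn v)/D = 0.4414562343152977/0.4817636742167114 = 0.9163335841645832

dn(u+v)=0.9163335842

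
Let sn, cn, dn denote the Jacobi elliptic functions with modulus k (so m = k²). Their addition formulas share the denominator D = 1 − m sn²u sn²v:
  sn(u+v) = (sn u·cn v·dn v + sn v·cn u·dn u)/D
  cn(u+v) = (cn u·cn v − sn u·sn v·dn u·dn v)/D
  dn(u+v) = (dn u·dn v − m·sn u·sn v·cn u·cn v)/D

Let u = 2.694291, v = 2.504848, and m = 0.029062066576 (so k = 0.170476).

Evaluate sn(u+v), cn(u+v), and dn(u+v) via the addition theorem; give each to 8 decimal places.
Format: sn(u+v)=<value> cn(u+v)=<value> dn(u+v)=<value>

sn u = 0.4529088121717593, cn u = -0.8915568449948472, dn u = 0.9970148459953093
sn v = 0.6120699271265738, cn v = -0.7908036445966032, dn v = 0.9945413464248925
m = k² = 0.029062066576
D = 1 − m·sn²u·sn²v = 0.99776668430272
sn(u+v) = (sn u·cn v·dn v + sn v·cn u·dn u)/D = -0.9002730065178709/0.99776668430272 = -0.9022881006966257
cn(u+v) = (cn u·cn v − sn u·sn v·dn u·dn v)/D = 0.4301707452160331/0.99776668430272 = 0.4311336026584751
dn(u+v) = (dn u·dn v − m·sn u·sn v·cn u·cn v)/D = 0.9858923870135812/0.99776668430272 = 0.9880991242983454

sn(u+v)=-0.90228810 cn(u+v)=0.43113360 dn(u+v)=0.98809912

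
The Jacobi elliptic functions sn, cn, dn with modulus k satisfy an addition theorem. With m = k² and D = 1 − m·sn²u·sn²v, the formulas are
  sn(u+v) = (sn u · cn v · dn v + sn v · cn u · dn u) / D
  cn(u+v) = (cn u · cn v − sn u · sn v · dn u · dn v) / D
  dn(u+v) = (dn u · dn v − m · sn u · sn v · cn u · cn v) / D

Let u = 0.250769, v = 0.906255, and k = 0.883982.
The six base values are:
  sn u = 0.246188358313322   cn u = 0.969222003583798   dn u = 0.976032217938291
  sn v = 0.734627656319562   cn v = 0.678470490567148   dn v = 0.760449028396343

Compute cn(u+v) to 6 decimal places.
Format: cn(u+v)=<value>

m = k² = 0.781424176324
D = 1 − m·sn²u·sn²v = 0.9744402609055904
cn(u+v) = (cn u·cn v − sn u·sn v·dn u·dn v)/D = 0.5233525137675568/0.9744402609055904 = 0.5370801420716978

cn(u+v)=0.537080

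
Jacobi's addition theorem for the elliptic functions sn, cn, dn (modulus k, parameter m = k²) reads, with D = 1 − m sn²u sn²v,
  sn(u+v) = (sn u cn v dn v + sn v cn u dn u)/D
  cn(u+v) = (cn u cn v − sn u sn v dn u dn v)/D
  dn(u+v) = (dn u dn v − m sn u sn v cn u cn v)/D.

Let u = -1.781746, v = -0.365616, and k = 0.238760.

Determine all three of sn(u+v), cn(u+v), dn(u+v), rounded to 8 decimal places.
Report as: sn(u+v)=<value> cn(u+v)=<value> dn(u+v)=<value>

sn u = -0.9834030961037796, cn u = -0.1814341494137761, dn u = 0.9720443492999834
sn v = -0.3571025406104094, cn v = 0.9340651880300383, dn v = 0.9963585825485003
m = k² = 0.0570063376
D = 1 − m·sn²u·sn²v = 0.9929697274358326
sn(u+v) = (sn u·cn v·dn v + sn v·cn u·dn u)/D = -0.8522383955504574/0.9929697274358326 = -0.8582722836387079
cn(u+v) = (cn u·cn v − sn u·sn v·dn u·dn v)/D = -0.5095866920883764/0.9929697274358326 = -0.513194589934069
dn(u+v) = (dn u·dn v − m·sn u·sn v·cn u·cn v)/D = 0.9718974176411157/0.9929697274358326 = 0.978778497256777

sn(u+v)=-0.85827228 cn(u+v)=-0.51319459 dn(u+v)=0.97877850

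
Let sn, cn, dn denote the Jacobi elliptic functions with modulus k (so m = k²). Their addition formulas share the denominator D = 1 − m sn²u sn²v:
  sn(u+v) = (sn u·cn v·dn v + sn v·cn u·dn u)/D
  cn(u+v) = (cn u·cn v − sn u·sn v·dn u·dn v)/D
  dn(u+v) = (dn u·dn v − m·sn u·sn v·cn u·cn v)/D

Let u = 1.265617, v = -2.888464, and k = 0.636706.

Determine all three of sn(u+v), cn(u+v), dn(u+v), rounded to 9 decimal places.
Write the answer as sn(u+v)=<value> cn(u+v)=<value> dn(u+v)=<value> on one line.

sn u = 0.9192661035107623, cn u = 0.3936366737692774, dn u = 0.8108151968959969
sn v = -0.609406107452613, cn v = -0.7928582447067409, dn v = 0.9216541001932263
m = k² = 0.405394530436
D = 1 − m·sn²u·sn²v = 0.8727745538013502
sn(u+v) = (sn u·cn v·dn v + sn v·cn u·dn u)/D = -0.8662475532415014/0.8727745538013502 = -0.9925215503460538
cn(u+v) = (cn u·cn v − sn u·sn v·dn u·dn v)/D = 0.1065391865289858/0.8727745538013502 = 0.1220695379636777
dn(u+v) = (dn u·dn v − m·sn u·sn v·cn u·cn v)/D = 0.6764122401282551/0.8727745538013502 = 0.7750137044923648

sn(u+v)=-0.992521550 cn(u+v)=0.122069538 dn(u+v)=0.775013704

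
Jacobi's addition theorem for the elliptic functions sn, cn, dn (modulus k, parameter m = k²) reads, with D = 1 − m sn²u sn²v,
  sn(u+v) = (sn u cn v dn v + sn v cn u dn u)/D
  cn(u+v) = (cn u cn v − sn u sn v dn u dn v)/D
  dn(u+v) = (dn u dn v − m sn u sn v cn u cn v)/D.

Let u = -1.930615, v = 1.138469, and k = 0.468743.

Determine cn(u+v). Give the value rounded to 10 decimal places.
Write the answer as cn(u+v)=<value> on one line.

cn(u+v)=0.7136138127

sn u = -0.973428822647944, cn u = -0.228989797236116, dn u = 0.8898321806803544
sn v = 0.8897901105328186, cn v = 0.4563699806056425, dn v = 0.9088684538414725
m = k² = 0.219720000049
D = 1 − m·sn²u·sn²v = 0.8351635920080107
cn(u+v) = (cn u·cn v − sn u·sn v·dn u·dn v)/D = 0.5959842751139835/0.8351635920080107 = 0.7136138126915223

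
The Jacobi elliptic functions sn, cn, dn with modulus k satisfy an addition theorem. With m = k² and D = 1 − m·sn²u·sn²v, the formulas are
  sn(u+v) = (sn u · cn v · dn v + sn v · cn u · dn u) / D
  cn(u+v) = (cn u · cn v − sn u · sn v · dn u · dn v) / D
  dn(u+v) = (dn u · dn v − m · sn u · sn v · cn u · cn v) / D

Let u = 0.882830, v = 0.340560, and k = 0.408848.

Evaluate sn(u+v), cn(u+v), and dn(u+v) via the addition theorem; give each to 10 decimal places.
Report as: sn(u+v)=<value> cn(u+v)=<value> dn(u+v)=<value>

sn u = 0.7620545466901744, cn u = 0.6475128322039902, dn u = 0.9502250136054866
sn v = 0.3330022639179317, cn v = 0.942926026910665, dn v = 0.9906886039968056
m = k² = 0.167156687104
D = 1 − m·sn²u·sn²v = 0.9892355896651406
sn(u+v) = (sn u·cn v·dn v + sn v·cn u·dn u)/D = 0.9167608546120643/0.9892355896651406 = 0.9267366279476366
cn(u+v) = (cn u·cn v − sn u·sn v·dn u·dn v)/D = 0.3716673072938969/0.9892355896651406 = 0.3757116213537237
dn(u+v) = (dn u·dn v − m·sn u·sn v·cn u·cn v)/D = 0.9154780917810664/0.9892355896651406 = 0.9254399066767894

sn(u+v)=0.9267366279 cn(u+v)=0.3757116214 dn(u+v)=0.9254399067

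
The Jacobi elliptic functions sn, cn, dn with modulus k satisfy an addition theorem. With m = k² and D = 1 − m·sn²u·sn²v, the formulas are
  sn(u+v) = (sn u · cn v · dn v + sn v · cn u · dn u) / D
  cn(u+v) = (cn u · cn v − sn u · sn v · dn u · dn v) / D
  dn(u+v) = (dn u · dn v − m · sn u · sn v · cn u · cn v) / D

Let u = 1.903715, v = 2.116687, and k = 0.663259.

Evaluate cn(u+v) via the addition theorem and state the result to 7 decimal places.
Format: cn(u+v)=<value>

cn(u+v)=-0.9198569

sn u = 0.9973378854585737, cn u = -0.07291873716007999, dn u = 0.7499510492395967
sn v = 0.9727592344247018, cn v = -0.2318177556648067, dn v = 0.7640210496992555
m = k² = 0.439912501081
D = 1 − m·sn²u·sn²v = 0.5859415409394604
cn(u+v) = (cn u·cn v − sn u·sn v·dn u·dn v)/D = -0.5389823770955833/0.5859415409394604 = -0.919856913082855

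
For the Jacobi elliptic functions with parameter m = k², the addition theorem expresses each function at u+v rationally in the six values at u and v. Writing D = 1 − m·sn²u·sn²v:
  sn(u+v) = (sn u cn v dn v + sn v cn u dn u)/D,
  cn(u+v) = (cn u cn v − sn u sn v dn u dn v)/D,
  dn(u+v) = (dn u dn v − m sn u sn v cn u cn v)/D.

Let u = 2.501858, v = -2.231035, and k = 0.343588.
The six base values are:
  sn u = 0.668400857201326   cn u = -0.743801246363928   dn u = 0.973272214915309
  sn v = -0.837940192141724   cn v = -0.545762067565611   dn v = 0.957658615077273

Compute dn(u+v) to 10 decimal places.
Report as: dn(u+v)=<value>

dn(u+v)=0.9957783169

m = k² = 0.118052713744
D = 1 − m·sn²u·sn²v = 0.9629680982669747
dn(u+v) = (dn u·dn v − m·sn u·sn v·cn u·cn v)/D = 0.9589027521178403/0.9629680982669747 = 0.9957783168970492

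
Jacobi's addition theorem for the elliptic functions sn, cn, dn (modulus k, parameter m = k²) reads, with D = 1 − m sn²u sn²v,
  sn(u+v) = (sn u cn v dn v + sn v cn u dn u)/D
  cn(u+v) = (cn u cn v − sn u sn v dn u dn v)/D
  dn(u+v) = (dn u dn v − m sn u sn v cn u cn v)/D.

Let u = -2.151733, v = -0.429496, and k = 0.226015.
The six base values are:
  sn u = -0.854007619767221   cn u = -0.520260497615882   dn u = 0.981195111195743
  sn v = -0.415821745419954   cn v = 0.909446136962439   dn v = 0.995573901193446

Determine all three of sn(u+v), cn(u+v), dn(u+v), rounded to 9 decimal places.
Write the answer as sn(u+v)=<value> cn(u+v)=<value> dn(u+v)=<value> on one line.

sn(u+v)=-0.564605956 cn(u+v)=-0.825360596 dn(u+v)=0.991824499

m = k² = 0.051082780225
D = 1 − m·sn²u·sn²v = 0.9935581232487383
sn(u+v) = (sn u·cn v·dn v + sn v·cn u·dn u)/D = -0.5609688344167384/0.9935581232487383 = -0.5646059564009013
cn(u+v) = (cn u·cn v − sn u·sn v·dn u·dn v)/D = -0.8200437251065829/0.9935581232487383 = -0.8253605963435761
dn(u+v) = (dn u·dn v − m·sn u·sn v·cn u·cn v)/D = 0.9854352879821144/0.9935581232487383 = 0.9918244991646148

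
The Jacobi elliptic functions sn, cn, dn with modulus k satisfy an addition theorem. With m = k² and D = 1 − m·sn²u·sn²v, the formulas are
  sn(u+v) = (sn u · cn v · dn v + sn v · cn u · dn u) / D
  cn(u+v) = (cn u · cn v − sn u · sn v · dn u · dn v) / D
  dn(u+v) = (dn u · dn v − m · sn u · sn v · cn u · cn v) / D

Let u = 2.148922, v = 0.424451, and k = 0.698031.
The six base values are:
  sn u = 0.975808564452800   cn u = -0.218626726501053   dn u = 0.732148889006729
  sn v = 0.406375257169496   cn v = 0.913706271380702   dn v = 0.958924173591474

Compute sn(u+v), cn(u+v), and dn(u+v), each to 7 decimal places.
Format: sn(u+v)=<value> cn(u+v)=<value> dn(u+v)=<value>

m = k² = 0.487247276961
D = 1 − m·sn²u·sn²v = 0.923381580968488
sn(u+v) = (sn u·cn v·dn v + sn v·cn u·dn u)/D = 0.7899317031310269/0.923381580968488 = 0.8554769982551608
cn(u+v) = (cn u·cn v − sn u·sn v·dn u·dn v)/D = -0.4781646666791469/0.923381580968488 = -0.5178408109219855
dn(u+v) = (dn u·dn v − m·sn u·sn v·cn u·cn v)/D = 0.7406720560679878/0.923381580968488 = 0.802129987573647

sn(u+v)=0.8554770 cn(u+v)=-0.5178408 dn(u+v)=0.8021300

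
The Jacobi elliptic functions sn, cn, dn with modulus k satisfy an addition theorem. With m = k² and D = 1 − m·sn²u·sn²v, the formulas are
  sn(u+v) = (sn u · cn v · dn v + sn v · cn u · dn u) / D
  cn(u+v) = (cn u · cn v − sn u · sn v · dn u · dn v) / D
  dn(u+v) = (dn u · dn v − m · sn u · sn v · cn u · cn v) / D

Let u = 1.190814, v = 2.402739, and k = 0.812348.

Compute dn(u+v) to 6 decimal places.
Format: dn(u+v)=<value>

dn(u+v)=0.938933

sn u = 0.8682131751082851, cn u = 0.4961913769589213, dn u = 0.7089176763881934
sn v = 0.9744177545267207, cn v = -0.2247443873895485, dn v = 0.6110832762026243
m = k² = 0.659909273104
D = 1 − m·sn²u·sn²v = 0.5276897702520315
dn(u+v) = (dn u·dn v − m·sn u·sn v·cn u·cn v)/D = 0.4954655490068473/0.5276897702520315 = 0.9389333978754344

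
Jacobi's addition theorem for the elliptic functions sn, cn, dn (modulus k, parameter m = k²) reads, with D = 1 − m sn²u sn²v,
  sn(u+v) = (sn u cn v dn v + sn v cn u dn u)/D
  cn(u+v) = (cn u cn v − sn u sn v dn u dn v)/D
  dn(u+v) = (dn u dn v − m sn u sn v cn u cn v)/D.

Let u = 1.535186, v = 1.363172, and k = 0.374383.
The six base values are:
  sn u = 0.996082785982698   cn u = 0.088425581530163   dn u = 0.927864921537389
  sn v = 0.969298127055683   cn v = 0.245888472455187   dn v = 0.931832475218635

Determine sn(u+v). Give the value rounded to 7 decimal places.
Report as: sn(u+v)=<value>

m = k² = 0.140162630689
D = 1 − m·sn²u·sn²v = 0.8693414431978892
sn(u+v) = (sn u·cn v·dn v + sn v·cn u·dn u)/D = 0.3077573237967646/0.8693414431978892 = 0.3540120239346619

sn(u+v)=0.3540120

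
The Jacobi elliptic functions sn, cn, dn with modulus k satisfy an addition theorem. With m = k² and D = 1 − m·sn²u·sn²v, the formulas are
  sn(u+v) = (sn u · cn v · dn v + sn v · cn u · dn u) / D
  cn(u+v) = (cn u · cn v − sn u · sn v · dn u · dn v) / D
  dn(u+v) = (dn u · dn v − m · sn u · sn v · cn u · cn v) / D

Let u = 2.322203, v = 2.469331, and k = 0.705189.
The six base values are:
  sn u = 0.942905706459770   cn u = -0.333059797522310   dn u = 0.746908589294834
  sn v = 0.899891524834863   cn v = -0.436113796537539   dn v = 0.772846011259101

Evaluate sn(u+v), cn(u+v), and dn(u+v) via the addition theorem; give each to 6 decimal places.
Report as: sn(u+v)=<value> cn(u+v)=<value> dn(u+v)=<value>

m = k² = 0.497291525721
D = 1 − m·sn²u·sn²v = 0.6419629995630891
sn(u+v) = (sn u·cn v·dn v + sn v·cn u·dn u)/D = -0.5416669608392234/0.6419629995630891 = -0.8437666364071984
cn(u+v) = (cn u·cn v − sn u·sn v·dn u·dn v)/D = -0.3445481045416414/0.6419629995630891 = -0.536710222826138
dn(u+v) = (dn u·dn v − m·sn u·sn v·cn u·cn v)/D = 0.5159550555191723/0.6419629995630891 = 0.8037146313266092

sn(u+v)=-0.843767 cn(u+v)=-0.536710 dn(u+v)=0.803715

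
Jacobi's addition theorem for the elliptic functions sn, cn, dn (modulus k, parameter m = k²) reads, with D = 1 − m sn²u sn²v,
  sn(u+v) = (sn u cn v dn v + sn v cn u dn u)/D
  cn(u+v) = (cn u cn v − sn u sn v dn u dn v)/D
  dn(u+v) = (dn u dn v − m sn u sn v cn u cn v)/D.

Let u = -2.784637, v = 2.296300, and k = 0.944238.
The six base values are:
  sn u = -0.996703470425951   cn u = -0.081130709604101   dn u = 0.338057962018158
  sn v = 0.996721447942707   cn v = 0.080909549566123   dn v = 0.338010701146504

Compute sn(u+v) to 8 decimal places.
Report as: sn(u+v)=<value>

m = k² = 0.891585400644
D = 1 − m·sn²u·sn²v = 0.1200814025667328
sn(u+v) = (sn u·cn v·dn v + sn v·cn u·dn u)/D = -0.0545951010040218/0.1200814025667328 = -0.4546507605428882

sn(u+v)=-0.45465076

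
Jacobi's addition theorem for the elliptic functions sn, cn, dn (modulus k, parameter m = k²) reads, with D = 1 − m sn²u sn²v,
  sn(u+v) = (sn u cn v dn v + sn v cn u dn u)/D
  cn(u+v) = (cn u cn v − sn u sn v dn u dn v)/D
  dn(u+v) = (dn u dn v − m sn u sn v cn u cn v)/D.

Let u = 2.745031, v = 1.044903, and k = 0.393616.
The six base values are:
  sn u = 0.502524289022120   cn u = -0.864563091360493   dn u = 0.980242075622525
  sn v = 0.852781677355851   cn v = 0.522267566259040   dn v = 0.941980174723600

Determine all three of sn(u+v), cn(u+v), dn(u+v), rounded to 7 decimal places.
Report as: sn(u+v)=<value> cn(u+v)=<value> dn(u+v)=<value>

sn(u+v)=-0.4894173 cn(u+v)=-0.8720497 dn(u+v)=0.9812690

m = k² = 0.154933555456
D = 1 − m·sn²u·sn²v = 0.9715465243329657
sn(u+v) = (sn u·cn v·dn v + sn v·cn u·dn u)/D = -0.4754916600858207/0.9715465243329657 = -0.4894172828339629
cn(u+v) = (cn u·cn v − sn u·sn v·dn u·dn v)/D = -0.8472368795869879/0.9715465243329657 = -0.8720497252240957
dn(u+v) = (dn u·dn v − m·sn u·sn v·cn u·cn v)/D = 0.9533484998303401/0.9715465243329657 = 0.9812690138384059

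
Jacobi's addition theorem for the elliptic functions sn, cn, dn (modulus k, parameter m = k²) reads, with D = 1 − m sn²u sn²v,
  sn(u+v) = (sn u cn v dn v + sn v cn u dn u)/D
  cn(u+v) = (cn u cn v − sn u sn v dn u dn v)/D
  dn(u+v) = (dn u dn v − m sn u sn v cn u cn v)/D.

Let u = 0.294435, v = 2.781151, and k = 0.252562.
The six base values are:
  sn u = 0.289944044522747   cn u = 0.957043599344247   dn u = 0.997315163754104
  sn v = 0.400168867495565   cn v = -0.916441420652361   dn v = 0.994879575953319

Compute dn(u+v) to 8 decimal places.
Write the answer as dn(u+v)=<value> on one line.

dn(u+v)=0.99955810

m = k² = 0.063787563844
D = 1 − m·sn²u·sn²v = 0.9991412811469904
dn(u+v) = (dn u·dn v − m·sn u·sn v·cn u·cn v)/D = 0.9986997611863005/0.9991412811469904 = 0.9995581005719401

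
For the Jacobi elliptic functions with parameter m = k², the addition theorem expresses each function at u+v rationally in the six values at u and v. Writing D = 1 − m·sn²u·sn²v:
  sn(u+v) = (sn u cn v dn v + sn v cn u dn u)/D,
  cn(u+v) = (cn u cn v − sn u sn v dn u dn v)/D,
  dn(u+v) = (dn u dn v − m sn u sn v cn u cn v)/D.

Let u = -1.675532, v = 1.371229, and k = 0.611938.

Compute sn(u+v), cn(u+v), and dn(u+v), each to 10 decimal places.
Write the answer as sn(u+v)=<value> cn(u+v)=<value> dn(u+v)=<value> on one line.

sn(u+v)=-0.2979833995 cn(u+v)=0.9545710522 dn(u+v)=0.9832341727

sn u = -0.9977558510625244, cn u = 0.06695716295137939, dn u = 0.7919663646308389
sn v = 0.9521776853447162, cn v = 0.3055448502782836, dn v = 0.8127061889283996
m = k² = 0.374468115844
D = 1 − m·sn²u·sn²v = 0.6620134556420115
sn(u+v) = (sn u·cn v·dn v + sn v·cn u·dn u)/D = -0.1972690200216187/0.6620134556420115 = -0.2979833994919483
cn(u+v) = (cn u·cn v − sn u·sn v·dn u·dn v)/D = 0.6319388808981354/0.6620134556420115 = 0.9545710521628141
dn(u+v) = (dn u·dn v − m·sn u·sn v·cn u·cn v)/D = 0.650914252348681/0.6620134556420115 = 0.9832341726610879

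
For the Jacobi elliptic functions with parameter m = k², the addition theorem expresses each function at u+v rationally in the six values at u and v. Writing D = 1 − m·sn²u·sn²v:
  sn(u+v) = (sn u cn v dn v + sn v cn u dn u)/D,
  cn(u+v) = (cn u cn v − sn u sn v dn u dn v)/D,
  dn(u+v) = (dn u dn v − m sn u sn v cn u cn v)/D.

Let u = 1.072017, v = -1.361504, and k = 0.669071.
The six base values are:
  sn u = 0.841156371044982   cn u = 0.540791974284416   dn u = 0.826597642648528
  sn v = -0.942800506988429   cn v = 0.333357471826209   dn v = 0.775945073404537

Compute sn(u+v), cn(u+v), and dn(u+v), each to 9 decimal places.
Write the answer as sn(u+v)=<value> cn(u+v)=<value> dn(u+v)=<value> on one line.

m = k² = 0.447656003041
D = 1 − m·sn²u·sn²v = 0.7184616863938556
sn(u+v) = (sn u·cn v·dn v + sn v·cn u·dn u)/D = -0.2038687351065239/0.7184616863938556 = -0.2837572816579735
cn(u+v) = (cn u·cn v − sn u·sn v·dn u·dn v)/D = 0.6889301369964656/0.7184616863938556 = 0.9588961388524189
dn(u+v) = (dn u·dn v − m·sn u·sn v·cn u·cn v)/D = 0.7053945772255313/0.7184616863938556 = 0.9818123785641075

sn(u+v)=-0.283757282 cn(u+v)=0.958896139 dn(u+v)=0.981812379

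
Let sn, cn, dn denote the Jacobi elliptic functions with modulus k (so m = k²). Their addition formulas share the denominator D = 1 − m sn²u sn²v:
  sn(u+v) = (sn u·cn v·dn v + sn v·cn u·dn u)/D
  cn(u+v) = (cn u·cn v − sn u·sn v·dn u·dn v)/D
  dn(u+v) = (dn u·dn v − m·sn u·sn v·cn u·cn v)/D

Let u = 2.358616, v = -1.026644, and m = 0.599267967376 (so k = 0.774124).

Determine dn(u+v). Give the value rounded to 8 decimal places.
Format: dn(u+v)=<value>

dn(u+v)=0.70268483

sn u = 0.9654174958865672, cn u = -0.2607087621007587, dn u = 0.6644273566292419
sn v = -0.8075010074776046, cn v = 0.5898661906929855, dn v = 0.7805399422145858
m = k² = 0.599267967376
D = 1 − m·sn²u·sn²v = 0.6358020139308062
dn(u+v) = (dn u·dn v − m·sn u·sn v·cn u·cn v)/D = 0.4467684330232673/0.6358020139308062 = 0.7026848346408175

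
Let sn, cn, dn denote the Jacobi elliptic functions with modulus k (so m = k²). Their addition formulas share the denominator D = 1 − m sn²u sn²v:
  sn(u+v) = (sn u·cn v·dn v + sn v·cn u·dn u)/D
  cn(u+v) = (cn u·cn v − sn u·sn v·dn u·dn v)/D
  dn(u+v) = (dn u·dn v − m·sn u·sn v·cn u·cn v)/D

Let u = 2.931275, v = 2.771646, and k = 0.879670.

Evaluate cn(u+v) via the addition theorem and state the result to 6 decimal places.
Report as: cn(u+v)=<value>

cn(u+v)=-0.455819

sn u = 0.9320509324125524, cn u = -0.3623272821481868, dn u = 0.572510707103345
sn v = 0.9603677792211205, cn v = -0.2787359478680371, dn v = 0.5350715825918466
m = k² = 0.7738193089
D = 1 − m·sn²u·sn²v = 0.3799966807307707
cn(u+v) = (cn u·cn v − sn u·sn v·dn u·dn v)/D = -0.1732096922670258/0.3799966807307707 = -0.4558189611917838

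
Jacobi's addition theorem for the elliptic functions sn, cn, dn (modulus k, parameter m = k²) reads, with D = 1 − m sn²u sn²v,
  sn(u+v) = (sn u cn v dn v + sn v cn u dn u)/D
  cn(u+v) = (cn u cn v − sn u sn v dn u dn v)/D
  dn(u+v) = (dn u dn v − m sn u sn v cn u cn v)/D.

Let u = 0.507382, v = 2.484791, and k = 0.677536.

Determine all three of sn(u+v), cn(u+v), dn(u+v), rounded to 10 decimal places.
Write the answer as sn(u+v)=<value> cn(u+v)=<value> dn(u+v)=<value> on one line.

sn u = 0.4776121979216483, cn u = 0.8785707645923874, dn u = 0.9461941612043989
sn v = 0.8755879025165512, cn v = -0.4830588214355126, dn v = 0.8050239398222043
m = k² = 0.459055031296
D = 1 − m·sn²u·sn²v = 0.9197185742827476
sn(u+v) = (sn u·cn v·dn v + sn v·cn u·dn u)/D = 0.5421440086577398/0.9197185742827476 = 0.589467282511432
cn(u+v) = (cn u·cn v − sn u·sn v·dn u·dn v)/D = -0.7429415385864533/0.9197185742827476 = -0.8077922522830902
dn(u+v) = (dn u·dn v − m·sn u·sn v·cn u·cn v)/D = 0.8431825088227044/0.9197185742827476 = 0.9167831686777331

sn(u+v)=0.5894672825 cn(u+v)=-0.8077922523 dn(u+v)=0.9167831687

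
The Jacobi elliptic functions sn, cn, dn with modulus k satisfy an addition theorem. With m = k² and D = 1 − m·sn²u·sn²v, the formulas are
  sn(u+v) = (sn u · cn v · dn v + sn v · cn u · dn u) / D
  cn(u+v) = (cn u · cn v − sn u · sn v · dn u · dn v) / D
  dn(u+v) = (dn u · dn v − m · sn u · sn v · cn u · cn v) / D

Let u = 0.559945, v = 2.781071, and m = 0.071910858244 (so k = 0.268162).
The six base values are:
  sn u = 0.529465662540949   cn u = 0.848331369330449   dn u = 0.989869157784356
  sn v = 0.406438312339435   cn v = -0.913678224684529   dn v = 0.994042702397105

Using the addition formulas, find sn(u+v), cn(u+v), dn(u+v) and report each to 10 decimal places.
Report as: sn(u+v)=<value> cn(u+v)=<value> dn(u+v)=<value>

sn(u+v)=-0.1400443882 cn(u+v)=-0.9901452264 dn(u+v)=0.9992945778

m = k² = 0.071910858244
D = 1 − m·sn²u·sn²v = 0.9966698840842797
sn(u+v) = (sn u·cn v·dn v + sn v·cn u·dn u)/D = -0.1395780241717997/0.9966698840842797 = -0.1400443882179115
cn(u+v) = (cn u·cn v − sn u·sn v·dn u·dn v)/D = -0.9868479280055605/0.9966698840842797 = -0.9901452263828124
dn(u+v) = (dn u·dn v − m·sn u·sn v·cn u·cn v)/D = 0.9959668110507462/0.9966698840842797 = 0.9992945778288671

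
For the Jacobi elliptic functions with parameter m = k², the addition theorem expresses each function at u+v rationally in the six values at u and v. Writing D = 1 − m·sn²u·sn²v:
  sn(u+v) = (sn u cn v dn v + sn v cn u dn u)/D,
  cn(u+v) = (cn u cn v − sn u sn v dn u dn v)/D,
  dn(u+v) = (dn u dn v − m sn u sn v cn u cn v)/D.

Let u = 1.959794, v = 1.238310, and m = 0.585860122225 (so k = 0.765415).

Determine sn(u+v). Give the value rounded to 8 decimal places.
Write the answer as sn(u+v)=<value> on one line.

sn(u+v)=0.60065495

sn u = 0.9998683102598974, cn u = -0.01622843609278328, dn u = 0.6436568737684454
sn v = 0.8921610448296206, cn v = 0.4517174671058445, dn v = 0.7305366907780258
m = k² = 0.585860122225
D = 1 − m·sn²u·sn²v = 0.5338066665894339
sn(u+v) = (sn u·cn v·dn v + sn v·cn u·dn u)/D = 0.3206336186316235/0.5338066665894339 = 0.6006549537498228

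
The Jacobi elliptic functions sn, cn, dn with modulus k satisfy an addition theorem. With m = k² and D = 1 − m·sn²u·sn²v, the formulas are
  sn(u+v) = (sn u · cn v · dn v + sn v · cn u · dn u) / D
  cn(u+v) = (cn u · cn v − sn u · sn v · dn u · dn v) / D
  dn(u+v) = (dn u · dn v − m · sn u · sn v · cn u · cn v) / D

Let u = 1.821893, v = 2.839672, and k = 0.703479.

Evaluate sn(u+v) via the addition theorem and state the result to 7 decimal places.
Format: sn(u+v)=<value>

sn(u+v)=-0.7842670

sn u = 0.9998038048182462, cn u = 0.01980787396361079, dn u = 0.7108526322055789
sn v = 0.7277381254217024, cn v = -0.6858551019039711, dn v = 0.8590161493729037
m = k² = 0.494882703441
D = 1 − m·sn²u·sn²v = 0.7380115768777576
sn(u+v) = (sn u·cn v·dn v + sn v·cn u·dn u)/D = -0.5787981165487289/0.7380115768777576 = -0.7842669880564753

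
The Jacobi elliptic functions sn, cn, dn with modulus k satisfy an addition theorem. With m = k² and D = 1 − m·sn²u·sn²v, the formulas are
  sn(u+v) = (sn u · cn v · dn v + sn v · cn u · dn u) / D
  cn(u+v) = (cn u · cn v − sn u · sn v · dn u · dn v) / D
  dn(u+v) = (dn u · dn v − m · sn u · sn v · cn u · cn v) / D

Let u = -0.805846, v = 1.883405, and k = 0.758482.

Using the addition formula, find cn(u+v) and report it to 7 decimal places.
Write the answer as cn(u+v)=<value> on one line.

cn(u+v)=0.5543800

sn u = -0.6905262169632509, cn u = 0.7233073646012609, dn u = 0.8518709704895863
sn v = 0.9996545292042604, cn v = 0.02628349751095553, dn v = 0.6519988360564065
m = k² = 0.575294944324
D = 1 − m·sn²u·sn²v = 0.7258736538529697
cn(u+v) = (cn u·cn v − sn u·sn v·dn u·dn v)/D = 0.4024098473394705/0.7258736538529697 = 0.5543800153145952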